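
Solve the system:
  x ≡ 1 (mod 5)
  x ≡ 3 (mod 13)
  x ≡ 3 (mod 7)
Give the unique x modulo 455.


Moduli 5, 13, 7 are pairwise coprime; by CRT there is a unique solution modulo M = 5 · 13 · 7 = 455.
Solve pairwise, accumulating the modulus:
  Start with x ≡ 1 (mod 5).
  Combine with x ≡ 3 (mod 13): since gcd(5, 13) = 1, we get a unique residue mod 65.
    Write x = 1 + 5·t and substitute into x ≡ 3 (mod 13): 5·t ≡ 3 − 1 = 2 (mod 13).
    The inverse of 5 mod 13 is 8 (since 5·8 = 40 = 3·13 + 1), so t ≡ 8·2 = 16 ≡ 3 (mod 13).
    Then x = 1 + 5·3 = 16, valid modulo lcm(5, 13) = 65: x ≡ 16 (mod 65).
  Combine with x ≡ 3 (mod 7): since gcd(65, 7) = 1, we get a unique residue mod 455.
    Write x = 16 + 65·t and substitute into x ≡ 3 (mod 7): 65·t ≡ 3 − 16 = -13 (mod 7).
    Reduce coefficients mod 7: 2·t ≡ 1 (mod 7).
    The inverse of 2 mod 7 is 4 (since 2·4 = 8 = 1·7 + 1), so t ≡ 4·1 = 4 ≡ 4 (mod 7).
    Then x = 16 + 65·4 = 276, valid modulo lcm(65, 7) = 455: x ≡ 276 (mod 455).
Verify: 276 mod 5 = 1 ✓, 276 mod 13 = 3 ✓, 276 mod 7 = 3 ✓.

x ≡ 276 (mod 455).


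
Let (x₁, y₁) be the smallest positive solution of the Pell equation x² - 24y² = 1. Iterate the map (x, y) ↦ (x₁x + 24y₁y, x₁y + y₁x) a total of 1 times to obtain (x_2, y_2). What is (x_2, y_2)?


Step 1: Find the fundamental solution (x₁, y₁) of x² - 24y² = 1.
  Expand √24 as a continued fraction. a₀ = ⌊√24⌋ = 4; iterate m_{k+1} = d_k·a_k − m_k, d_{k+1} = (24 − m_{k+1}²)/d_k, a_{k+1} = ⌊(a₀ + m_{k+1})/d_{k+1}⌋ (starting m₀ = 0, d₀ = 1), with convergents p_k = a_k·p_{k-1} + p_{k-2}, q_k = a_k·q_{k-1} + q_{k-2} (p₋₁ = 1, q₋₁ = 0):
  k = 0: a₀ = 4; p₀/q₀ = 4/1; p₀² − 24·q₀² = 16 − 24 = -8.
  k = 1: m = 4, d = 8, a = ⌊(4 + 4)/8⌋ = 1; p/q = (1·4 + 1)/(1·1 + 0) = 5/1; p² − 24·q² = 25 − 24 = 1.
  The first convergent with p² − 24·q² = 1 gives the fundamental solution (x₁, y₁) = (5, 1).
Step 2: Apply the recurrence (x_{n+1}, y_{n+1}) = (x₁x_n + 24y₁y_n, x₁y_n + y₁x_n) repeatedly.
  From (x_1, y_1) = (5, 1): x_2 = 5·5 + 24·1·1 = 49; y_2 = 5·1 + 1·5 = 10.
Step 3: Verify x_2² - 24·y_2² = 2401 - 2400 = 1 (should be 1). ✓

(x_1, y_1) = (5, 1); (x_2, y_2) = (49, 10).


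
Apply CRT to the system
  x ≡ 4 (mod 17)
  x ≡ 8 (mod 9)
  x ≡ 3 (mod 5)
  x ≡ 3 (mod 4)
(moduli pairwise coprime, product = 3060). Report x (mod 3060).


Product of moduli M = 17 · 9 · 5 · 4 = 3060.
Merge one congruence at a time:
  Start: x ≡ 4 (mod 17).
  Combine with x ≡ 8 (mod 9); new modulus lcm = 153.
    Write x = 4 + 17·t and substitute into x ≡ 8 (mod 9): 17·t ≡ 8 − 4 = 4 (mod 9).
    Reduce coefficients mod 9: 8·t ≡ 4 (mod 9).
    The inverse of 8 mod 9 is 8 (since 8·8 = 64 = 7·9 + 1), so t ≡ 8·4 = 32 ≡ 5 (mod 9).
    Then x = 4 + 17·5 = 89, valid modulo lcm(17, 9) = 153: x ≡ 89 (mod 153).
  Combine with x ≡ 3 (mod 5); new modulus lcm = 765.
    Write x = 89 + 153·t and substitute into x ≡ 3 (mod 5): 153·t ≡ 3 − 89 = -86 (mod 5).
    Reduce coefficients mod 5: 3·t ≡ 4 (mod 5).
    The inverse of 3 mod 5 is 2 (since 3·2 = 6 = 1·5 + 1), so t ≡ 2·4 = 8 ≡ 3 (mod 5).
    Then x = 89 + 153·3 = 548, valid modulo lcm(153, 5) = 765: x ≡ 548 (mod 765).
  Combine with x ≡ 3 (mod 4); new modulus lcm = 3060.
    Write x = 548 + 765·t and substitute into x ≡ 3 (mod 4): 765·t ≡ 3 − 548 = -545 (mod 4).
    Reduce coefficients mod 4: 1·t ≡ 3 (mod 4).
    So t ≡ 3 (mod 4).
    Then x = 548 + 765·3 = 2843, valid modulo lcm(765, 4) = 3060: x ≡ 2843 (mod 3060).
Verify against each original: 2843 mod 17 = 4, 2843 mod 9 = 8, 2843 mod 5 = 3, 2843 mod 4 = 3.

x ≡ 2843 (mod 3060).


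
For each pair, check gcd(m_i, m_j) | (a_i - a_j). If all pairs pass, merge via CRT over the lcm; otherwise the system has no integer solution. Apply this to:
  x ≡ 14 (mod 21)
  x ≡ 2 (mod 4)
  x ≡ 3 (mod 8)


Moduli 21, 4, 8 are not pairwise coprime, so CRT works modulo lcm(m_i) when all pairwise compatibility conditions hold.
Pairwise compatibility: gcd(m_i, m_j) must divide a_i - a_j for every pair.
Merge one congruence at a time:
  Start: x ≡ 14 (mod 21).
  Combine with x ≡ 2 (mod 4): gcd(21, 4) = 1; 2 - 14 = -12, which IS divisible by 1, so compatible.
    Write x = 14 + 21·t and substitute into x ≡ 2 (mod 4): 21·t ≡ 2 − 14 = -12 (mod 4).
    Reduce coefficients mod 4: 1·t ≡ 0 (mod 4).
    So t ≡ 0 (mod 4).
    Then x = 14 + 21·0 = 14, valid modulo lcm(21, 4) = 84: x ≡ 14 (mod 84).
  Combine with x ≡ 3 (mod 8): gcd(84, 8) = 4, and 3 - 14 = -11 is NOT divisible by 4.
    ⇒ system is inconsistent (no integer solution).

No solution (the system is inconsistent).


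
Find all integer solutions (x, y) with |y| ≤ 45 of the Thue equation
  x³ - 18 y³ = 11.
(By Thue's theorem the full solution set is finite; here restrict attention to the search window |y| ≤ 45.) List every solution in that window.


The equation is x³ - 18y³ = 11. For fixed y, x³ = 18·y³ + 11, so a solution requires the RHS to be a perfect cube.
Strategy: iterate y from -45 to 45, compute RHS = 18·y³ + 11, and check whether it is a (positive or negative) perfect cube.
Check small values of y:
  y = 0: RHS = 11 is not a perfect cube.
  y = 1: RHS = 29 is not a perfect cube.
  y = -1: RHS = -7 is not a perfect cube.
  y = 2: RHS = 155 is not a perfect cube.
  y = -2: RHS = -133 is not a perfect cube.
  y = 3: RHS = 497 is not a perfect cube.
  y = -3: RHS = -475 is not a perfect cube.
Continuing the search up to |y| = 45 finds no solutions either.
No (x, y) in the scanned range satisfies the equation.

No integer solutions with |y| ≤ 45.


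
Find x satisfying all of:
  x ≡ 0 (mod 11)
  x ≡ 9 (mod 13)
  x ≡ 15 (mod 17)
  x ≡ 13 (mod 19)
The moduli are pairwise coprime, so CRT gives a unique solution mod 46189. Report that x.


Product of moduli M = 11 · 13 · 17 · 19 = 46189.
Merge one congruence at a time:
  Start: x ≡ 0 (mod 11).
  Combine with x ≡ 9 (mod 13); new modulus lcm = 143.
    Write x = 0 + 11·t and substitute into x ≡ 9 (mod 13): 11·t ≡ 9 − 0 = 9 (mod 13).
    The inverse of 11 mod 13 is 6 (since 11·6 = 66 = 5·13 + 1), so t ≡ 6·9 = 54 ≡ 2 (mod 13).
    Then x = 0 + 11·2 = 22, valid modulo lcm(11, 13) = 143: x ≡ 22 (mod 143).
  Combine with x ≡ 15 (mod 17); new modulus lcm = 2431.
    Write x = 22 + 143·t and substitute into x ≡ 15 (mod 17): 143·t ≡ 15 − 22 = -7 (mod 17).
    Reduce coefficients mod 17: 7·t ≡ 10 (mod 17).
    The inverse of 7 mod 17 is 5 (since 7·5 = 35 = 2·17 + 1), so t ≡ 5·10 = 50 ≡ 16 (mod 17).
    Then x = 22 + 143·16 = 2310, valid modulo lcm(143, 17) = 2431: x ≡ 2310 (mod 2431).
  Combine with x ≡ 13 (mod 19); new modulus lcm = 46189.
    Write x = 2310 + 2431·t and substitute into x ≡ 13 (mod 19): 2431·t ≡ 13 − 2310 = -2297 (mod 19).
    Reduce coefficients mod 19: 18·t ≡ 2 (mod 19).
    The inverse of 18 mod 19 is 18 (since 18·18 = 324 = 17·19 + 1), so t ≡ 18·2 = 36 ≡ 17 (mod 19).
    Then x = 2310 + 2431·17 = 43637, valid modulo lcm(2431, 19) = 46189: x ≡ 43637 (mod 46189).
Verify against each original: 43637 mod 11 = 0, 43637 mod 13 = 9, 43637 mod 17 = 15, 43637 mod 19 = 13.

x ≡ 43637 (mod 46189).


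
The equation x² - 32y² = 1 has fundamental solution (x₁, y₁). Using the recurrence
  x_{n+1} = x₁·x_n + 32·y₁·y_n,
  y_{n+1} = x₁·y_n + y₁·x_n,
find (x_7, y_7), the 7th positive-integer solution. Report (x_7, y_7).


Step 1: Find the fundamental solution (x₁, y₁) of x² - 32y² = 1.
  Expand √32 as a continued fraction. a₀ = ⌊√32⌋ = 5; iterate m_{k+1} = d_k·a_k − m_k, d_{k+1} = (32 − m_{k+1}²)/d_k, a_{k+1} = ⌊(a₀ + m_{k+1})/d_{k+1}⌋ (starting m₀ = 0, d₀ = 1), with convergents p_k = a_k·p_{k-1} + p_{k-2}, q_k = a_k·q_{k-1} + q_{k-2} (p₋₁ = 1, q₋₁ = 0):
  k = 0: a₀ = 5; p₀/q₀ = 5/1; p₀² − 32·q₀² = 25 − 32 = -7.
  k = 1: m = 5, d = 7, a = ⌊(5 + 5)/7⌋ = 1; p/q = (1·5 + 1)/(1·1 + 0) = 6/1; p² − 32·q² = 36 − 32 = 4.
  k = 2: m = 2, d = 4, a = ⌊(5 + 2)/4⌋ = 1; p/q = (1·6 + 5)/(1·1 + 1) = 11/2; p² − 32·q² = 121 − 128 = -7.
  k = 3: m = 2, d = 7, a = ⌊(5 + 2)/7⌋ = 1; p/q = (1·11 + 6)/(1·2 + 1) = 17/3; p² − 32·q² = 289 − 288 = 1.
  The first convergent with p² − 32·q² = 1 gives the fundamental solution (x₁, y₁) = (17, 3).
Step 2: Apply the recurrence (x_{n+1}, y_{n+1}) = (x₁x_n + 32y₁y_n, x₁y_n + y₁x_n) repeatedly.
  From (x_1, y_1) = (17, 3): x_2 = 17·17 + 32·3·3 = 577; y_2 = 17·3 + 3·17 = 102.
  From (x_2, y_2) = (577, 102): x_3 = 17·577 + 32·3·102 = 19601; y_3 = 17·102 + 3·577 = 3465.
  From (x_3, y_3) = (19601, 3465): x_4 = 17·19601 + 32·3·3465 = 665857; y_4 = 17·3465 + 3·19601 = 117708.
  From (x_4, y_4) = (665857, 117708): x_5 = 17·665857 + 32·3·117708 = 22619537; y_5 = 17·117708 + 3·665857 = 3998607.
  From (x_5, y_5) = (22619537, 3998607): x_6 = 17·22619537 + 32·3·3998607 = 768398401; y_6 = 17·3998607 + 3·22619537 = 135834930.
  From (x_6, y_6) = (768398401, 135834930): x_7 = 17·768398401 + 32·3·135834930 = 26102926097; y_7 = 17·135834930 + 3·768398401 = 4614389013.
Step 3: Verify x_7² - 32·y_7² = 681362750825443653409 - 681362750825443653408 = 1 (should be 1). ✓

(x_1, y_1) = (17, 3); (x_7, y_7) = (26102926097, 4614389013).


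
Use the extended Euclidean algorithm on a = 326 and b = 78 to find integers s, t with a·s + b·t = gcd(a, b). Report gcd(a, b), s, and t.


Euclidean algorithm on (326, 78) — divide until remainder is 0:
  326 = 4 · 78 + 14
  78 = 5 · 14 + 8
  14 = 1 · 8 + 6
  8 = 1 · 6 + 2
  6 = 3 · 2 + 0
gcd(326, 78) = 2.
Track Bezout coefficients alongside the remainders: start with r₀ = 326 = a·1 + b·0 (s = 1, t = 0) and r₁ = 78 = a·0 + b·1 (s = 0, t = 1); each new remainder r_{k+1} = r_{k-1} − q_k·r_k inherits s_{k+1} = s_{k-1} − q_k·s_k, t_{k+1} = t_{k-1} − q_k·t_k, so r_k = a·s_k + b·t_k at every step:
  q = 4: r = 14, s = 1 − 4·0 = 1, t = 0 − 4·1 = -4  (check: 326·1 + 78·(-4) = 14)
  q = 5: r = 8, s = 0 − 5·1 = -5, t = 1 − 5·(-4) = 21  (check: 326·(-5) + 78·21 = 8)
  q = 1: r = 6, s = 1 − 1·(-5) = 6, t = -4 − 1·21 = -25  (check: 326·6 + 78·(-25) = 6)
  q = 1: r = 2, s = -5 − 1·6 = -11, t = 21 − 1·(-25) = 46  (check: 326·(-11) + 78·46 = 2)
The row with r = 2 (the gcd) gives the Bezout coefficients s = -11, t = 46.
Result: 326 · (-11) + 78 · (46) = 2.

gcd(326, 78) = 2; s = -11, t = 46 (check: 326·(-11) + 78·46 = 2).


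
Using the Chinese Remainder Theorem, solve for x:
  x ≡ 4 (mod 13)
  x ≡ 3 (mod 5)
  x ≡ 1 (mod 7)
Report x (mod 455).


Moduli 13, 5, 7 are pairwise coprime; by CRT there is a unique solution modulo M = 13 · 5 · 7 = 455.
Solve pairwise, accumulating the modulus:
  Start with x ≡ 4 (mod 13).
  Combine with x ≡ 3 (mod 5): since gcd(13, 5) = 1, we get a unique residue mod 65.
    Write x = 4 + 13·t and substitute into x ≡ 3 (mod 5): 13·t ≡ 3 − 4 = -1 (mod 5).
    Reduce coefficients mod 5: 3·t ≡ 4 (mod 5).
    The inverse of 3 mod 5 is 2 (since 3·2 = 6 = 1·5 + 1), so t ≡ 2·4 = 8 ≡ 3 (mod 5).
    Then x = 4 + 13·3 = 43, valid modulo lcm(13, 5) = 65: x ≡ 43 (mod 65).
  Combine with x ≡ 1 (mod 7): since gcd(65, 7) = 1, we get a unique residue mod 455.
    Write x = 43 + 65·t and substitute into x ≡ 1 (mod 7): 65·t ≡ 1 − 43 = -42 (mod 7).
    Reduce coefficients mod 7: 2·t ≡ 0 (mod 7).
    The inverse of 2 mod 7 is 4 (since 2·4 = 8 = 1·7 + 1), so t ≡ 4·0 = 0 ≡ 0 (mod 7).
    Then x = 43 + 65·0 = 43, valid modulo lcm(65, 7) = 455: x ≡ 43 (mod 455).
Verify: 43 mod 13 = 4 ✓, 43 mod 5 = 3 ✓, 43 mod 7 = 1 ✓.

x ≡ 43 (mod 455).


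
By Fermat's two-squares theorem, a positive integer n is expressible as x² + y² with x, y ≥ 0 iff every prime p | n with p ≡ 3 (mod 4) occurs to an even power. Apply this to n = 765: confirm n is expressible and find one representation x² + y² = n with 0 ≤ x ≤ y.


Step 1: Factor n = 765 = 3^2 · 5 · 17.
Step 2: Check the mod-4 condition on each prime factor: 3 ≡ 3 (mod 4), exponent 2 (must be even); 5 ≡ 1 (mod 4), exponent 1; 17 ≡ 1 (mod 4), exponent 1.
All primes ≡ 3 (mod 4) appear to even exponent (or don't appear), so by the two-squares theorem n IS expressible as a sum of two squares.
Step 3: Build a representation. Group n = k² · m with k = 3 and m = 5 · 17 = 85 (a product of primes ≡ 1 (mod 4)); a representation of m scales to one of n via (k·x)² + (k·y)² = k²(x² + y²). Each prime p ≡ 1 (mod 4) is itself a sum of two squares; find a² by testing p − a² for a perfect square:
  5: 5 − 1² = 4 = 2² ⇒ 5 = 1² + 2².
  17: 17 − 1² = 16 = 4² ⇒ 17 = 1² + 4².
  Combine using the Brahmagupta–Fibonacci identity (a² + b²)(c² + d²) = (ac − bd)² + (ad + bc)² = (ac + bd)² + (ad − bc)²:
  5 · 17 = 85: from (1² + 2²)(1² + 4²), take (1·1 − 2·4, 1·4 + 2·1) = (1 − 8, 4 + 2) = (-7, 6); dropping signs (only squares matter) gives (7, 6); check 7² + 6² = 49 + 36 = 85 ✓.
  Scale by k = 3: (3·7, 3·6) = (21, 18).
Step 4: Order so x ≤ y and verify: 18² + 21² = 324 + 441 = 765 = n. ✓

n = 765 = 18² + 21² (one valid representation with x ≤ y).


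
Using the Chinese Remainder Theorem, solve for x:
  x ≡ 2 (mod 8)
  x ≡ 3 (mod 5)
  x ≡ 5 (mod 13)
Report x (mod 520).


Moduli 8, 5, 13 are pairwise coprime; by CRT there is a unique solution modulo M = 8 · 5 · 13 = 520.
Solve pairwise, accumulating the modulus:
  Start with x ≡ 2 (mod 8).
  Combine with x ≡ 3 (mod 5): since gcd(8, 5) = 1, we get a unique residue mod 40.
    Write x = 2 + 8·t and substitute into x ≡ 3 (mod 5): 8·t ≡ 3 − 2 = 1 (mod 5).
    Reduce coefficients mod 5: 3·t ≡ 1 (mod 5).
    The inverse of 3 mod 5 is 2 (since 3·2 = 6 = 1·5 + 1), so t ≡ 2·1 = 2 ≡ 2 (mod 5).
    Then x = 2 + 8·2 = 18, valid modulo lcm(8, 5) = 40: x ≡ 18 (mod 40).
  Combine with x ≡ 5 (mod 13): since gcd(40, 13) = 1, we get a unique residue mod 520.
    Write x = 18 + 40·t and substitute into x ≡ 5 (mod 13): 40·t ≡ 5 − 18 = -13 (mod 13).
    Reduce coefficients mod 13: 1·t ≡ 0 (mod 13).
    So t ≡ 0 (mod 13).
    Then x = 18 + 40·0 = 18, valid modulo lcm(40, 13) = 520: x ≡ 18 (mod 520).
Verify: 18 mod 8 = 2 ✓, 18 mod 5 = 3 ✓, 18 mod 13 = 5 ✓.

x ≡ 18 (mod 520).


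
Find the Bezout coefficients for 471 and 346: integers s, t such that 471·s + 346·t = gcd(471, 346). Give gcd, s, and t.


Euclidean algorithm on (471, 346) — divide until remainder is 0:
  471 = 1 · 346 + 125
  346 = 2 · 125 + 96
  125 = 1 · 96 + 29
  96 = 3 · 29 + 9
  29 = 3 · 9 + 2
  9 = 4 · 2 + 1
  2 = 2 · 1 + 0
gcd(471, 346) = 1.
Track Bezout coefficients alongside the remainders: start with r₀ = 471 = a·1 + b·0 (s = 1, t = 0) and r₁ = 346 = a·0 + b·1 (s = 0, t = 1); each new remainder r_{k+1} = r_{k-1} − q_k·r_k inherits s_{k+1} = s_{k-1} − q_k·s_k, t_{k+1} = t_{k-1} − q_k·t_k, so r_k = a·s_k + b·t_k at every step:
  q = 1: r = 125, s = 1 − 1·0 = 1, t = 0 − 1·1 = -1  (check: 471·1 + 346·(-1) = 125)
  q = 2: r = 96, s = 0 − 2·1 = -2, t = 1 − 2·(-1) = 3  (check: 471·(-2) + 346·3 = 96)
  q = 1: r = 29, s = 1 − 1·(-2) = 3, t = -1 − 1·3 = -4  (check: 471·3 + 346·(-4) = 29)
  q = 3: r = 9, s = -2 − 3·3 = -11, t = 3 − 3·(-4) = 15  (check: 471·(-11) + 346·15 = 9)
  q = 3: r = 2, s = 3 − 3·(-11) = 36, t = -4 − 3·15 = -49  (check: 471·36 + 346·(-49) = 2)
  q = 4: r = 1, s = -11 − 4·36 = -155, t = 15 − 4·(-49) = 211  (check: 471·(-155) + 346·211 = 1)
The row with r = 1 (the gcd) gives the Bezout coefficients s = -155, t = 211.
Result: 471 · (-155) + 346 · (211) = 1.

gcd(471, 346) = 1; s = -155, t = 211 (check: 471·(-155) + 346·211 = 1).


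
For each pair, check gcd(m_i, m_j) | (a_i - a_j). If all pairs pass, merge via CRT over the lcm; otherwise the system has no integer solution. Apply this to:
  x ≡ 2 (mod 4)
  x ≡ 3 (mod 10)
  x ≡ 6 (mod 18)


Moduli 4, 10, 18 are not pairwise coprime, so CRT works modulo lcm(m_i) when all pairwise compatibility conditions hold.
Pairwise compatibility: gcd(m_i, m_j) must divide a_i - a_j for every pair.
Merge one congruence at a time:
  Start: x ≡ 2 (mod 4).
  Combine with x ≡ 3 (mod 10): gcd(4, 10) = 2, and 3 - 2 = 1 is NOT divisible by 2.
    ⇒ system is inconsistent (no integer solution).

No solution (the system is inconsistent).


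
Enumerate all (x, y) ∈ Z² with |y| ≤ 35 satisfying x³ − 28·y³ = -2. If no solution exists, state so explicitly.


The equation is x³ - 28y³ = -2. For fixed y, x³ = 28·y³ − 2, so a solution requires the RHS to be a perfect cube.
Strategy: iterate y from -35 to 35, compute RHS = 28·y³ − 2, and check whether it is a (positive or negative) perfect cube.
Check small values of y:
  y = 0: RHS = -2 is not a perfect cube.
  y = 1: RHS = 26 is not a perfect cube.
  y = -1: RHS = -30 is not a perfect cube.
  y = 2: RHS = 222 is not a perfect cube.
  y = -2: RHS = -226 is not a perfect cube.
  y = 3: RHS = 754 is not a perfect cube.
  y = -3: RHS = -758 is not a perfect cube.
Continuing the search up to |y| = 35 finds no solutions either.
No (x, y) in the scanned range satisfies the equation.

No integer solutions with |y| ≤ 35.


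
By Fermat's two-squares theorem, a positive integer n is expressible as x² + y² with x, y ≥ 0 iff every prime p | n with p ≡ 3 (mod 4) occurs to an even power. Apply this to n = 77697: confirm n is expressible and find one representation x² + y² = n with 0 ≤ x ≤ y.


Step 1: Factor n = 77697 = 3^2 · 89 · 97.
Step 2: Check the mod-4 condition on each prime factor: 3 ≡ 3 (mod 4), exponent 2 (must be even); 89 ≡ 1 (mod 4), exponent 1; 97 ≡ 1 (mod 4), exponent 1.
All primes ≡ 3 (mod 4) appear to even exponent (or don't appear), so by the two-squares theorem n IS expressible as a sum of two squares.
Step 3: Build a representation. Group n = k² · m with k = 3 and m = 89 · 97 = 8633 (a product of primes ≡ 1 (mod 4)); a representation of m scales to one of n via (k·x)² + (k·y)² = k²(x² + y²). Each prime p ≡ 1 (mod 4) is itself a sum of two squares; find a² by testing p − a² for a perfect square:
  89: 89 − 1² = 88, 89 − 2² = 85, 89 − 3² = 80, 89 − 4² = 73, 89 − 5² = 64 = 8² ⇒ 89 = 5² + 8².
  97: 97 − 1² = 96, 97 − 2² = 93, 97 − 3² = 88, 97 − 4² = 81 = 9² ⇒ 97 = 4² + 9².
  Combine using the Brahmagupta–Fibonacci identity (a² + b²)(c² + d²) = (ac − bd)² + (ad + bc)² = (ac + bd)² + (ad − bc)²:
  89 · 97 = 8633: from (5² + 8²)(4² + 9²), take (5·4 − 8·9, 5·9 + 8·4) = (20 − 72, 45 + 32) = (-52, 77); dropping signs (only squares matter) gives (52, 77); check 52² + 77² = 2704 + 5929 = 8633 ✓.
  Scale by k = 3: (3·52, 3·77) = (156, 231).
Step 4: Order so x ≤ y and verify: 156² + 231² = 24336 + 53361 = 77697 = n. ✓

n = 77697 = 156² + 231² (one valid representation with x ≤ y).


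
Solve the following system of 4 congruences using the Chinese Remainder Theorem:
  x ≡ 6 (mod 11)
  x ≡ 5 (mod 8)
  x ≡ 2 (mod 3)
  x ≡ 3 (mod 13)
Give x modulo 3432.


Product of moduli M = 11 · 8 · 3 · 13 = 3432.
Merge one congruence at a time:
  Start: x ≡ 6 (mod 11).
  Combine with x ≡ 5 (mod 8); new modulus lcm = 88.
    Write x = 6 + 11·t and substitute into x ≡ 5 (mod 8): 11·t ≡ 5 − 6 = -1 (mod 8).
    Reduce coefficients mod 8: 3·t ≡ 7 (mod 8).
    The inverse of 3 mod 8 is 3 (since 3·3 = 9 = 1·8 + 1), so t ≡ 3·7 = 21 ≡ 5 (mod 8).
    Then x = 6 + 11·5 = 61, valid modulo lcm(11, 8) = 88: x ≡ 61 (mod 88).
  Combine with x ≡ 2 (mod 3); new modulus lcm = 264.
    Write x = 61 + 88·t and substitute into x ≡ 2 (mod 3): 88·t ≡ 2 − 61 = -59 (mod 3).
    Reduce coefficients mod 3: 1·t ≡ 1 (mod 3).
    So t ≡ 1 (mod 3).
    Then x = 61 + 88·1 = 149, valid modulo lcm(88, 3) = 264: x ≡ 149 (mod 264).
  Combine with x ≡ 3 (mod 13); new modulus lcm = 3432.
    Write x = 149 + 264·t and substitute into x ≡ 3 (mod 13): 264·t ≡ 3 − 149 = -146 (mod 13).
    Reduce coefficients mod 13: 4·t ≡ 10 (mod 13).
    The inverse of 4 mod 13 is 10 (since 4·10 = 40 = 3·13 + 1), so t ≡ 10·10 = 100 ≡ 9 (mod 13).
    Then x = 149 + 264·9 = 2525, valid modulo lcm(264, 13) = 3432: x ≡ 2525 (mod 3432).
Verify against each original: 2525 mod 11 = 6, 2525 mod 8 = 5, 2525 mod 3 = 2, 2525 mod 13 = 3.

x ≡ 2525 (mod 3432).


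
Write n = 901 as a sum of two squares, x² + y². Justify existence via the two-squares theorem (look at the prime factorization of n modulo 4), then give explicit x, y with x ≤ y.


Step 1: Factor n = 901 = 17 · 53.
Step 2: Check the mod-4 condition on each prime factor: 17 ≡ 1 (mod 4), exponent 1; 53 ≡ 1 (mod 4), exponent 1.
All primes ≡ 3 (mod 4) appear to even exponent (or don't appear), so by the two-squares theorem n IS expressible as a sum of two squares.
Step 3: Build a representation. Here n = 17 · 53 is a product of primes ≡ 1 (mod 4). Each prime p ≡ 1 (mod 4) is itself a sum of two squares; find a² by testing p − a² for a perfect square:
  17: 17 − 1² = 16 = 4² ⇒ 17 = 1² + 4².
  53: 53 − 1² = 52, 53 − 2² = 49 = 7² ⇒ 53 = 2² + 7².
  Combine using the Brahmagupta–Fibonacci identity (a² + b²)(c² + d²) = (ac − bd)² + (ad + bc)² = (ac + bd)² + (ad − bc)²:
  17 · 53 = 901: from (1² + 4²)(2² + 7²), take (1·2 − 4·7, 1·7 + 4·2) = (2 − 28, 7 + 8) = (-26, 15); dropping signs (only squares matter) gives (26, 15); check 26² + 15² = 676 + 225 = 901 ✓.
Step 4: Order so x ≤ y and verify: 15² + 26² = 225 + 676 = 901 = n. ✓

n = 901 = 15² + 26² (one valid representation with x ≤ y).


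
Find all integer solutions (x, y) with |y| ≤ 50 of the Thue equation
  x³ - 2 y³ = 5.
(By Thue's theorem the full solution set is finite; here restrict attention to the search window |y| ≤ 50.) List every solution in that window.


The equation is x³ - 2y³ = 5. For fixed y, x³ = 2·y³ + 5, so a solution requires the RHS to be a perfect cube.
Strategy: iterate y from -50 to 50, compute RHS = 2·y³ + 5, and check whether it is a (positive or negative) perfect cube.
Check small values of y:
  y = 0: RHS = 5 is not a perfect cube.
  y = 1: RHS = 7 is not a perfect cube.
  y = -1: RHS = 3 is not a perfect cube.
  y = 2: RHS = 21 is not a perfect cube.
  y = -2: RHS = -11 is not a perfect cube.
  y = 3: RHS = 59 is not a perfect cube.
  y = -3: RHS = -49 is not a perfect cube.
Continuing the search up to |y| = 50 finds no solutions either.
No (x, y) in the scanned range satisfies the equation.

No integer solutions with |y| ≤ 50.


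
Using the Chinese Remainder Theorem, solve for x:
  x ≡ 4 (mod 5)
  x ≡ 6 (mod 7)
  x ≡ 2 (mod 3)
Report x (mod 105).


Moduli 5, 7, 3 are pairwise coprime; by CRT there is a unique solution modulo M = 5 · 7 · 3 = 105.
Solve pairwise, accumulating the modulus:
  Start with x ≡ 4 (mod 5).
  Combine with x ≡ 6 (mod 7): since gcd(5, 7) = 1, we get a unique residue mod 35.
    Write x = 4 + 5·t and substitute into x ≡ 6 (mod 7): 5·t ≡ 6 − 4 = 2 (mod 7).
    The inverse of 5 mod 7 is 3 (since 5·3 = 15 = 2·7 + 1), so t ≡ 3·2 = 6 ≡ 6 (mod 7).
    Then x = 4 + 5·6 = 34, valid modulo lcm(5, 7) = 35: x ≡ 34 (mod 35).
  Combine with x ≡ 2 (mod 3): since gcd(35, 3) = 1, we get a unique residue mod 105.
    Write x = 34 + 35·t and substitute into x ≡ 2 (mod 3): 35·t ≡ 2 − 34 = -32 (mod 3).
    Reduce coefficients mod 3: 2·t ≡ 1 (mod 3).
    The inverse of 2 mod 3 is 2 (since 2·2 = 4 = 1·3 + 1), so t ≡ 2·1 = 2 ≡ 2 (mod 3).
    Then x = 34 + 35·2 = 104, valid modulo lcm(35, 3) = 105: x ≡ 104 (mod 105).
Verify: 104 mod 5 = 4 ✓, 104 mod 7 = 6 ✓, 104 mod 3 = 2 ✓.

x ≡ 104 (mod 105).


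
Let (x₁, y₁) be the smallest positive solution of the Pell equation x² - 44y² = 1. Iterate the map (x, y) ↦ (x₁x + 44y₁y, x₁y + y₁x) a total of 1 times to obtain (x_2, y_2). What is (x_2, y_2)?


Step 1: Find the fundamental solution (x₁, y₁) of x² - 44y² = 1.
  Expand √44 as a continued fraction. a₀ = ⌊√44⌋ = 6; iterate m_{k+1} = d_k·a_k − m_k, d_{k+1} = (44 − m_{k+1}²)/d_k, a_{k+1} = ⌊(a₀ + m_{k+1})/d_{k+1}⌋ (starting m₀ = 0, d₀ = 1), with convergents p_k = a_k·p_{k-1} + p_{k-2}, q_k = a_k·q_{k-1} + q_{k-2} (p₋₁ = 1, q₋₁ = 0):
  k = 0: a₀ = 6; p₀/q₀ = 6/1; p₀² − 44·q₀² = 36 − 44 = -8.
  k = 1: m = 6, d = 8, a = ⌊(6 + 6)/8⌋ = 1; p/q = (1·6 + 1)/(1·1 + 0) = 7/1; p² − 44·q² = 49 − 44 = 5.
  k = 2: m = 2, d = 5, a = ⌊(6 + 2)/5⌋ = 1; p/q = (1·7 + 6)/(1·1 + 1) = 13/2; p² − 44·q² = 169 − 176 = -7.
  k = 3: m = 3, d = 7, a = ⌊(6 + 3)/7⌋ = 1; p/q = (1·13 + 7)/(1·2 + 1) = 20/3; p² − 44·q² = 400 − 396 = 4.
  k = 4: m = 4, d = 4, a = ⌊(6 + 4)/4⌋ = 2; p/q = (2·20 + 13)/(2·3 + 2) = 53/8; p² − 44·q² = 2809 − 2816 = -7.
  k = 5: m = 4, d = 7, a = ⌊(6 + 4)/7⌋ = 1; p/q = (1·53 + 20)/(1·8 + 3) = 73/11; p² − 44·q² = 5329 − 5324 = 5.
  k = 6: m = 3, d = 5, a = ⌊(6 + 3)/5⌋ = 1; p/q = (1·73 + 53)/(1·11 + 8) = 126/19; p² − 44·q² = 15876 − 15884 = -8.
  k = 7: m = 2, d = 8, a = ⌊(6 + 2)/8⌋ = 1; p/q = (1·126 + 73)/(1·19 + 11) = 199/30; p² − 44·q² = 39601 − 39600 = 1.
  The first convergent with p² − 44·q² = 1 gives the fundamental solution (x₁, y₁) = (199, 30).
Step 2: Apply the recurrence (x_{n+1}, y_{n+1}) = (x₁x_n + 44y₁y_n, x₁y_n + y₁x_n) repeatedly.
  From (x_1, y_1) = (199, 30): x_2 = 199·199 + 44·30·30 = 79201; y_2 = 199·30 + 30·199 = 11940.
Step 3: Verify x_2² - 44·y_2² = 6272798401 - 6272798400 = 1 (should be 1). ✓

(x_1, y_1) = (199, 30); (x_2, y_2) = (79201, 11940).


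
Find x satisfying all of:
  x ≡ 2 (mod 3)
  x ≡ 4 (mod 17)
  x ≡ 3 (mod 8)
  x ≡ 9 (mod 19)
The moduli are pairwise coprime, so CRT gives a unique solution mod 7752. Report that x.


Product of moduli M = 3 · 17 · 8 · 19 = 7752.
Merge one congruence at a time:
  Start: x ≡ 2 (mod 3).
  Combine with x ≡ 4 (mod 17); new modulus lcm = 51.
    Write x = 2 + 3·t and substitute into x ≡ 4 (mod 17): 3·t ≡ 4 − 2 = 2 (mod 17).
    The inverse of 3 mod 17 is 6 (since 3·6 = 18 = 1·17 + 1), so t ≡ 6·2 = 12 ≡ 12 (mod 17).
    Then x = 2 + 3·12 = 38, valid modulo lcm(3, 17) = 51: x ≡ 38 (mod 51).
  Combine with x ≡ 3 (mod 8); new modulus lcm = 408.
    Write x = 38 + 51·t and substitute into x ≡ 3 (mod 8): 51·t ≡ 3 − 38 = -35 (mod 8).
    Reduce coefficients mod 8: 3·t ≡ 5 (mod 8).
    The inverse of 3 mod 8 is 3 (since 3·3 = 9 = 1·8 + 1), so t ≡ 3·5 = 15 ≡ 7 (mod 8).
    Then x = 38 + 51·7 = 395, valid modulo lcm(51, 8) = 408: x ≡ 395 (mod 408).
  Combine with x ≡ 9 (mod 19); new modulus lcm = 7752.
    Write x = 395 + 408·t and substitute into x ≡ 9 (mod 19): 408·t ≡ 9 − 395 = -386 (mod 19).
    Reduce coefficients mod 19: 9·t ≡ 13 (mod 19).
    The inverse of 9 mod 19 is 17 (since 9·17 = 153 = 8·19 + 1), so t ≡ 17·13 = 221 ≡ 12 (mod 19).
    Then x = 395 + 408·12 = 5291, valid modulo lcm(408, 19) = 7752: x ≡ 5291 (mod 7752).
Verify against each original: 5291 mod 3 = 2, 5291 mod 17 = 4, 5291 mod 8 = 3, 5291 mod 19 = 9.

x ≡ 5291 (mod 7752).


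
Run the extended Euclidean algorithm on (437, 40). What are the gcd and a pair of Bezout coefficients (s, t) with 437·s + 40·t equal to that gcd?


Euclidean algorithm on (437, 40) — divide until remainder is 0:
  437 = 10 · 40 + 37
  40 = 1 · 37 + 3
  37 = 12 · 3 + 1
  3 = 3 · 1 + 0
gcd(437, 40) = 1.
Track Bezout coefficients alongside the remainders: start with r₀ = 437 = a·1 + b·0 (s = 1, t = 0) and r₁ = 40 = a·0 + b·1 (s = 0, t = 1); each new remainder r_{k+1} = r_{k-1} − q_k·r_k inherits s_{k+1} = s_{k-1} − q_k·s_k, t_{k+1} = t_{k-1} − q_k·t_k, so r_k = a·s_k + b·t_k at every step:
  q = 10: r = 37, s = 1 − 10·0 = 1, t = 0 − 10·1 = -10  (check: 437·1 + 40·(-10) = 37)
  q = 1: r = 3, s = 0 − 1·1 = -1, t = 1 − 1·(-10) = 11  (check: 437·(-1) + 40·11 = 3)
  q = 12: r = 1, s = 1 − 12·(-1) = 13, t = -10 − 12·11 = -142  (check: 437·13 + 40·(-142) = 1)
The row with r = 1 (the gcd) gives the Bezout coefficients s = 13, t = -142.
Result: 437 · (13) + 40 · (-142) = 1.

gcd(437, 40) = 1; s = 13, t = -142 (check: 437·13 + 40·(-142) = 1).


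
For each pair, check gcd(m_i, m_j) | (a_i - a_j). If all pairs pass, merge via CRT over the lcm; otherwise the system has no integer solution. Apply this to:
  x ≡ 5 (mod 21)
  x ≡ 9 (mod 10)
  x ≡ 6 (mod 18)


Moduli 21, 10, 18 are not pairwise coprime, so CRT works modulo lcm(m_i) when all pairwise compatibility conditions hold.
Pairwise compatibility: gcd(m_i, m_j) must divide a_i - a_j for every pair.
Merge one congruence at a time:
  Start: x ≡ 5 (mod 21).
  Combine with x ≡ 9 (mod 10): gcd(21, 10) = 1; 9 - 5 = 4, which IS divisible by 1, so compatible.
    Write x = 5 + 21·t and substitute into x ≡ 9 (mod 10): 21·t ≡ 9 − 5 = 4 (mod 10).
    Reduce coefficients mod 10: 1·t ≡ 4 (mod 10).
    So t ≡ 4 (mod 10).
    Then x = 5 + 21·4 = 89, valid modulo lcm(21, 10) = 210: x ≡ 89 (mod 210).
  Combine with x ≡ 6 (mod 18): gcd(210, 18) = 6, and 6 - 89 = -83 is NOT divisible by 6.
    ⇒ system is inconsistent (no integer solution).

No solution (the system is inconsistent).


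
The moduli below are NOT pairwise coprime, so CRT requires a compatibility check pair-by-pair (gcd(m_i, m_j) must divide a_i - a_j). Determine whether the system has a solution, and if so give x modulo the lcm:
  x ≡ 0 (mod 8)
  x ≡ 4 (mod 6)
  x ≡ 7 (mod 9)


Moduli 8, 6, 9 are not pairwise coprime, so CRT works modulo lcm(m_i) when all pairwise compatibility conditions hold.
Pairwise compatibility: gcd(m_i, m_j) must divide a_i - a_j for every pair.
Merge one congruence at a time:
  Start: x ≡ 0 (mod 8).
  Combine with x ≡ 4 (mod 6): gcd(8, 6) = 2; 4 - 0 = 4, which IS divisible by 2, so compatible.
    Write x = 0 + 8·t and substitute into x ≡ 4 (mod 6): 8·t ≡ 4 − 0 = 4 (mod 6).
    Divide the congruence (and modulus) by g = 2: 4·t ≡ 2 (mod 3).
    Reduce coefficients mod 3: 1·t ≡ 2 (mod 3).
    So t ≡ 2 (mod 3).
    Then x = 0 + 8·2 = 16, valid modulo lcm(8, 6) = 24: x ≡ 16 (mod 24).
  Combine with x ≡ 7 (mod 9): gcd(24, 9) = 3; 7 - 16 = -9, which IS divisible by 3, so compatible.
    Write x = 16 + 24·t and substitute into x ≡ 7 (mod 9): 24·t ≡ 7 − 16 = -9 (mod 9).
    Divide the congruence (and modulus) by g = 3: 8·t ≡ -3 (mod 3).
    Reduce coefficients mod 3: 2·t ≡ 0 (mod 3).
    The inverse of 2 mod 3 is 2 (since 2·2 = 4 = 1·3 + 1), so t ≡ 2·0 = 0 ≡ 0 (mod 3).
    Then x = 16 + 24·0 = 16, valid modulo lcm(24, 9) = 72: x ≡ 16 (mod 72).
Verify: 16 mod 8 = 0, 16 mod 6 = 4, 16 mod 9 = 7.

x ≡ 16 (mod 72).


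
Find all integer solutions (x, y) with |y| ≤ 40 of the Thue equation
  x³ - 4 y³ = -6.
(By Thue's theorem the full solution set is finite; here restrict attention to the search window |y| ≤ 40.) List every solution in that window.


The equation is x³ - 4y³ = -6. For fixed y, x³ = 4·y³ − 6, so a solution requires the RHS to be a perfect cube.
Strategy: iterate y from -40 to 40, compute RHS = 4·y³ − 6, and check whether it is a (positive or negative) perfect cube.
Check small values of y:
  y = 0: RHS = -6 is not a perfect cube.
  y = 1: RHS = -2 is not a perfect cube.
  y = -1: RHS = -10 is not a perfect cube.
  y = 2: RHS = 26 is not a perfect cube.
  y = -2: RHS = -38 is not a perfect cube.
  y = 3: RHS = 102 is not a perfect cube.
  y = -3: RHS = -114 is not a perfect cube.
Continuing the search up to |y| = 40 finds no solutions either.
No (x, y) in the scanned range satisfies the equation.

No integer solutions with |y| ≤ 40.


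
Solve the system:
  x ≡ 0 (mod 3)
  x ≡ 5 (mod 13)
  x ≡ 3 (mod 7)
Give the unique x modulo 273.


Moduli 3, 13, 7 are pairwise coprime; by CRT there is a unique solution modulo M = 3 · 13 · 7 = 273.
Solve pairwise, accumulating the modulus:
  Start with x ≡ 0 (mod 3).
  Combine with x ≡ 5 (mod 13): since gcd(3, 13) = 1, we get a unique residue mod 39.
    Write x = 0 + 3·t and substitute into x ≡ 5 (mod 13): 3·t ≡ 5 − 0 = 5 (mod 13).
    The inverse of 3 mod 13 is 9 (since 3·9 = 27 = 2·13 + 1), so t ≡ 9·5 = 45 ≡ 6 (mod 13).
    Then x = 0 + 3·6 = 18, valid modulo lcm(3, 13) = 39: x ≡ 18 (mod 39).
  Combine with x ≡ 3 (mod 7): since gcd(39, 7) = 1, we get a unique residue mod 273.
    Write x = 18 + 39·t and substitute into x ≡ 3 (mod 7): 39·t ≡ 3 − 18 = -15 (mod 7).
    Reduce coefficients mod 7: 4·t ≡ 6 (mod 7).
    The inverse of 4 mod 7 is 2 (since 4·2 = 8 = 1·7 + 1), so t ≡ 2·6 = 12 ≡ 5 (mod 7).
    Then x = 18 + 39·5 = 213, valid modulo lcm(39, 7) = 273: x ≡ 213 (mod 273).
Verify: 213 mod 3 = 0 ✓, 213 mod 13 = 5 ✓, 213 mod 7 = 3 ✓.

x ≡ 213 (mod 273).


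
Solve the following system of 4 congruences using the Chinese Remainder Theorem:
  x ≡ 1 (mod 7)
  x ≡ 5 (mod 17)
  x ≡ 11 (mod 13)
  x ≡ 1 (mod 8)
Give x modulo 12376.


Product of moduli M = 7 · 17 · 13 · 8 = 12376.
Merge one congruence at a time:
  Start: x ≡ 1 (mod 7).
  Combine with x ≡ 5 (mod 17); new modulus lcm = 119.
    Write x = 1 + 7·t and substitute into x ≡ 5 (mod 17): 7·t ≡ 5 − 1 = 4 (mod 17).
    The inverse of 7 mod 17 is 5 (since 7·5 = 35 = 2·17 + 1), so t ≡ 5·4 = 20 ≡ 3 (mod 17).
    Then x = 1 + 7·3 = 22, valid modulo lcm(7, 17) = 119: x ≡ 22 (mod 119).
  Combine with x ≡ 11 (mod 13); new modulus lcm = 1547.
    Write x = 22 + 119·t and substitute into x ≡ 11 (mod 13): 119·t ≡ 11 − 22 = -11 (mod 13).
    Reduce coefficients mod 13: 2·t ≡ 2 (mod 13).
    The inverse of 2 mod 13 is 7 (since 2·7 = 14 = 1·13 + 1), so t ≡ 7·2 = 14 ≡ 1 (mod 13).
    Then x = 22 + 119·1 = 141, valid modulo lcm(119, 13) = 1547: x ≡ 141 (mod 1547).
  Combine with x ≡ 1 (mod 8); new modulus lcm = 12376.
    Write x = 141 + 1547·t and substitute into x ≡ 1 (mod 8): 1547·t ≡ 1 − 141 = -140 (mod 8).
    Reduce coefficients mod 8: 3·t ≡ 4 (mod 8).
    The inverse of 3 mod 8 is 3 (since 3·3 = 9 = 1·8 + 1), so t ≡ 3·4 = 12 ≡ 4 (mod 8).
    Then x = 141 + 1547·4 = 6329, valid modulo lcm(1547, 8) = 12376: x ≡ 6329 (mod 12376).
Verify against each original: 6329 mod 7 = 1, 6329 mod 17 = 5, 6329 mod 13 = 11, 6329 mod 8 = 1.

x ≡ 6329 (mod 12376).


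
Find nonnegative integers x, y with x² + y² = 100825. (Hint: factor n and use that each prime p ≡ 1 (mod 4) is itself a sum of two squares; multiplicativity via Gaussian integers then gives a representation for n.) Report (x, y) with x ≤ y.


Step 1: Factor n = 100825 = 5^2 · 37 · 109.
Step 2: Check the mod-4 condition on each prime factor: 5 ≡ 1 (mod 4), exponent 2; 37 ≡ 1 (mod 4), exponent 1; 109 ≡ 1 (mod 4), exponent 1.
All primes ≡ 3 (mod 4) appear to even exponent (or don't appear), so by the two-squares theorem n IS expressible as a sum of two squares.
Step 3: Build a representation. Group n = k² · m with k = 5 and m = 37 · 109 = 4033 (a product of primes ≡ 1 (mod 4)); a representation of m scales to one of n via (k·x)² + (k·y)² = k²(x² + y²). Each prime p ≡ 1 (mod 4) is itself a sum of two squares; find a² by testing p − a² for a perfect square:
  37: 37 − 1² = 36 = 6² ⇒ 37 = 1² + 6².
  109: 109 − 1² = 108, 109 − 2² = 105, 109 − 3² = 100 = 10² ⇒ 109 = 3² + 10².
  Combine using the Brahmagupta–Fibonacci identity (a² + b²)(c² + d²) = (ac − bd)² + (ad + bc)² = (ac + bd)² + (ad − bc)²:
  37 · 109 = 4033: from (1² + 6²)(3² + 10²), take (1·3 − 6·10, 1·10 + 6·3) = (3 − 60, 10 + 18) = (-57, 28); dropping signs (only squares matter) gives (57, 28); check 57² + 28² = 3249 + 784 = 4033 ✓.
  Scale by k = 5: (5·57, 5·28) = (285, 140).
Step 4: Order so x ≤ y and verify: 140² + 285² = 19600 + 81225 = 100825 = n. ✓

n = 100825 = 140² + 285² (one valid representation with x ≤ y).


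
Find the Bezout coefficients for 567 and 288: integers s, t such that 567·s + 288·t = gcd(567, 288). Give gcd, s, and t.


Euclidean algorithm on (567, 288) — divide until remainder is 0:
  567 = 1 · 288 + 279
  288 = 1 · 279 + 9
  279 = 31 · 9 + 0
gcd(567, 288) = 9.
Track Bezout coefficients alongside the remainders: start with r₀ = 567 = a·1 + b·0 (s = 1, t = 0) and r₁ = 288 = a·0 + b·1 (s = 0, t = 1); each new remainder r_{k+1} = r_{k-1} − q_k·r_k inherits s_{k+1} = s_{k-1} − q_k·s_k, t_{k+1} = t_{k-1} − q_k·t_k, so r_k = a·s_k + b·t_k at every step:
  q = 1: r = 279, s = 1 − 1·0 = 1, t = 0 − 1·1 = -1  (check: 567·1 + 288·(-1) = 279)
  q = 1: r = 9, s = 0 − 1·1 = -1, t = 1 − 1·(-1) = 2  (check: 567·(-1) + 288·2 = 9)
The row with r = 9 (the gcd) gives the Bezout coefficients s = -1, t = 2.
Result: 567 · (-1) + 288 · (2) = 9.

gcd(567, 288) = 9; s = -1, t = 2 (check: 567·(-1) + 288·2 = 9).


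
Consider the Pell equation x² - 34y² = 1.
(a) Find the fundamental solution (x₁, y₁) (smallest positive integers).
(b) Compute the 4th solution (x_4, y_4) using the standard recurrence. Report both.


Step 1: Find the fundamental solution (x₁, y₁) of x² - 34y² = 1.
  Expand √34 as a continued fraction. a₀ = ⌊√34⌋ = 5; iterate m_{k+1} = d_k·a_k − m_k, d_{k+1} = (34 − m_{k+1}²)/d_k, a_{k+1} = ⌊(a₀ + m_{k+1})/d_{k+1}⌋ (starting m₀ = 0, d₀ = 1), with convergents p_k = a_k·p_{k-1} + p_{k-2}, q_k = a_k·q_{k-1} + q_{k-2} (p₋₁ = 1, q₋₁ = 0):
  k = 0: a₀ = 5; p₀/q₀ = 5/1; p₀² − 34·q₀² = 25 − 34 = -9.
  k = 1: m = 5, d = 9, a = ⌊(5 + 5)/9⌋ = 1; p/q = (1·5 + 1)/(1·1 + 0) = 6/1; p² − 34·q² = 36 − 34 = 2.
  k = 2: m = 4, d = 2, a = ⌊(5 + 4)/2⌋ = 4; p/q = (4·6 + 5)/(4·1 + 1) = 29/5; p² − 34·q² = 841 − 850 = -9.
  k = 3: m = 4, d = 9, a = ⌊(5 + 4)/9⌋ = 1; p/q = (1·29 + 6)/(1·5 + 1) = 35/6; p² − 34·q² = 1225 − 1224 = 1.
  The first convergent with p² − 34·q² = 1 gives the fundamental solution (x₁, y₁) = (35, 6).
Step 2: Apply the recurrence (x_{n+1}, y_{n+1}) = (x₁x_n + 34y₁y_n, x₁y_n + y₁x_n) repeatedly.
  From (x_1, y_1) = (35, 6): x_2 = 35·35 + 34·6·6 = 2449; y_2 = 35·6 + 6·35 = 420.
  From (x_2, y_2) = (2449, 420): x_3 = 35·2449 + 34·6·420 = 171395; y_3 = 35·420 + 6·2449 = 29394.
  From (x_3, y_3) = (171395, 29394): x_4 = 35·171395 + 34·6·29394 = 11995201; y_4 = 35·29394 + 6·171395 = 2057160.
Step 3: Verify x_4² - 34·y_4² = 143884847030401 - 143884847030400 = 1 (should be 1). ✓

(x_1, y_1) = (35, 6); (x_4, y_4) = (11995201, 2057160).


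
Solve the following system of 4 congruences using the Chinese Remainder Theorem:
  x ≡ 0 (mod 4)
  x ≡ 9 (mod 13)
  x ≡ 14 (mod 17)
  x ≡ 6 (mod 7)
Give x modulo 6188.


Product of moduli M = 4 · 13 · 17 · 7 = 6188.
Merge one congruence at a time:
  Start: x ≡ 0 (mod 4).
  Combine with x ≡ 9 (mod 13); new modulus lcm = 52.
    Write x = 0 + 4·t and substitute into x ≡ 9 (mod 13): 4·t ≡ 9 − 0 = 9 (mod 13).
    The inverse of 4 mod 13 is 10 (since 4·10 = 40 = 3·13 + 1), so t ≡ 10·9 = 90 ≡ 12 (mod 13).
    Then x = 0 + 4·12 = 48, valid modulo lcm(4, 13) = 52: x ≡ 48 (mod 52).
  Combine with x ≡ 14 (mod 17); new modulus lcm = 884.
    Write x = 48 + 52·t and substitute into x ≡ 14 (mod 17): 52·t ≡ 14 − 48 = -34 (mod 17).
    Reduce coefficients mod 17: 1·t ≡ 0 (mod 17).
    So t ≡ 0 (mod 17).
    Then x = 48 + 52·0 = 48, valid modulo lcm(52, 17) = 884: x ≡ 48 (mod 884).
  Combine with x ≡ 6 (mod 7); new modulus lcm = 6188.
    Write x = 48 + 884·t and substitute into x ≡ 6 (mod 7): 884·t ≡ 6 − 48 = -42 (mod 7).
    Reduce coefficients mod 7: 2·t ≡ 0 (mod 7).
    The inverse of 2 mod 7 is 4 (since 2·4 = 8 = 1·7 + 1), so t ≡ 4·0 = 0 ≡ 0 (mod 7).
    Then x = 48 + 884·0 = 48, valid modulo lcm(884, 7) = 6188: x ≡ 48 (mod 6188).
Verify against each original: 48 mod 4 = 0, 48 mod 13 = 9, 48 mod 17 = 14, 48 mod 7 = 6.

x ≡ 48 (mod 6188).
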